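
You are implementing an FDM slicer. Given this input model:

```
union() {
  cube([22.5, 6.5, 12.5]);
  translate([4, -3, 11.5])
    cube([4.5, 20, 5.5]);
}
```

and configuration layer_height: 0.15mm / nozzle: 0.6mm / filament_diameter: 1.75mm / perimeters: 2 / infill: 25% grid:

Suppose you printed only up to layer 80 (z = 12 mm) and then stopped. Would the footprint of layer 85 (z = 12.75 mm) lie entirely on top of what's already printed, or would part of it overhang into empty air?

entirely on top

Compare the two slices. At z = 12: the cube is present — its section is the full 22.5×6.5 rectangle (area 146.25 mm²); the cube at (4, -3) (footprint 4.5×20) is included at this height (area 90.00 mm²); Merging all regions: the regions partially overlap — summed areas 236.25 mm² minus the doubly-counted overlap 29.25 mm² gives 207.00 mm² — area = 207.00 mm². At z = 12.75: the cube is not intersected at this z (z outside [0, 12.5]); the cube at (4, -3) is present — its section is the full 4.5×20 rectangle (area 90.00 mm²); Merging all regions: only the 4.5×20 cube at (4, -3) is present, so the union is just that shape — area = 90.00 mm². Checking containment: the cross-section at z = 12.75 is a subset of the cross-section at z = 12.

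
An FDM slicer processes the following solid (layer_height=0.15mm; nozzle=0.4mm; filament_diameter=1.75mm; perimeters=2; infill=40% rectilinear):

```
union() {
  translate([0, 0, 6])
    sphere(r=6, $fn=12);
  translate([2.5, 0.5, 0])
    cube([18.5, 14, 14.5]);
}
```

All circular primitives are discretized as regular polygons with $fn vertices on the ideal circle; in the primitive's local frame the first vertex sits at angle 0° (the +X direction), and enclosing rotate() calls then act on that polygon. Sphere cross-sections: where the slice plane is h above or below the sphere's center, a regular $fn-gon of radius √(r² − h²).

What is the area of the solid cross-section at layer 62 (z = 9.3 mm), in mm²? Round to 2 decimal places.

At z = 9.3 mm: the r=6 sphere contributes a regular 12-gon of circumradius √(6²−3.3²) = 5.011 (area = (12/2)·5.011²·sin(360°/12) = 75.33 mm²); the cube at (2.5, 0.5) (footprint 18.5×14) is included at this height (area 259.00 mm²); Combining (union): the regions partially overlap — summed areas 334.33 mm² minus the doubly-counted overlap 5.92 mm² gives 328.41 mm² — area = 328.41 mm². Overall, the cross-section is a single solid region. Net area = 328.41 mm².

328.41 mm²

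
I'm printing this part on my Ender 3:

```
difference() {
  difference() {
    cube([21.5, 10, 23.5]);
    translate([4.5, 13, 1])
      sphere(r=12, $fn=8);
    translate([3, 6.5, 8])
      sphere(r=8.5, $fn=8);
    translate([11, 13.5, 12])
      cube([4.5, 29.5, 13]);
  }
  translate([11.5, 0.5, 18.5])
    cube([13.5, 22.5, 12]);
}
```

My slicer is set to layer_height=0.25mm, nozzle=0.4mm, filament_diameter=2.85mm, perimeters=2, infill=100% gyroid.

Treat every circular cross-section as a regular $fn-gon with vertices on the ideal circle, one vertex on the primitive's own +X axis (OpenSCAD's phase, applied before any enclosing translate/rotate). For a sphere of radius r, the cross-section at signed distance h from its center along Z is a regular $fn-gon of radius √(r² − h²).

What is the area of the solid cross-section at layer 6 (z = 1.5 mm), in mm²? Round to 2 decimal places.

At z = 1.5 mm: the cube is present — its section is the full 21.5×10 rectangle (area 215.00 mm²); the r=12 sphere at (4.5, 13) contributes a regular 8-gon of circumradius √(12²−0.5²) = 11.990 (area = (8/2)·11.990²·sin(360°/8) = 406.59 mm²); the sphere at (3, 6.5): section is a regular 8-gon, circumradius = √(r²−h²) = √(8.5²−6.5²) = 5.477 (area = (8/2)·5.477²·sin(360°/8) = 84.85 mm²); the cube at (11, 13.5) is absent (z outside [12, 25]); Subtracting the remaining from the first: starting from the 21.5×10 cube (215.00 mm²), the r=12 sphere at (4.5, 13) partially overlaps it — only the 103.80 mm² overlap (of its 406.59 mm²) is removed, clipping the outline; the r=8.5 sphere at (3, 6.5) partially overlaps it — only the 2.05 mm² overlap (of its 84.85 mm²) is removed, clipping the outline — area = 109.15 mm²; the cube at (11.5, 0.5) is not intersected at this z (z outside [18.5, 30.5]); Taking the first minus the rest: none of the subtracted shapes is present at this height, so that combined region is unchanged — area = 109.15 mm². Overall, the cross-section is a single solid region. Net area = 109.15 mm².

109.15 mm²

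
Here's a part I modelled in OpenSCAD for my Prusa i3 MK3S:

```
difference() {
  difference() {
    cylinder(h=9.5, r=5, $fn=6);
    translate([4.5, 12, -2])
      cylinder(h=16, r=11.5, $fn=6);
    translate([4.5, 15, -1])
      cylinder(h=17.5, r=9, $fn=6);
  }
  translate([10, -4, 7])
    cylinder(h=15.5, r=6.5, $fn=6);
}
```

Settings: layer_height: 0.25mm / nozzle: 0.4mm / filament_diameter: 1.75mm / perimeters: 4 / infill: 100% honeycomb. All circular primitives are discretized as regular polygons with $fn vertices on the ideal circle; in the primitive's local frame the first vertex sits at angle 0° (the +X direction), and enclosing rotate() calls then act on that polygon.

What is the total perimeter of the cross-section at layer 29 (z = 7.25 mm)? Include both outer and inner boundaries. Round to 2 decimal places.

29.93 mm

At z = 7.25 mm: the r=5 cylinder gives a regular 6-gon of circumradius 5 (constant along its height) (perimeter = 2·6·5.000·sin(180°/6) = 30.00 mm); the r=11.5 cylinder at (4.5, 12) contributes a regular 6-gon of circumradius 11.5 (perimeter = 2·6·11.500·sin(180°/6) = 69.00 mm); the r=9 cylinder at (4.5, 15) gives a regular 6-gon of circumradius 9 (constant along its height) (perimeter = 2·6·9.000·sin(180°/6) = 54.00 mm); Subtracting the remaining from the first: starting from the r=5 cylinder, the r=11.5 cylinder at (4.5, 12) partially overlaps it — only the 11.61 mm² overlap (of its 343.60 mm²) is removed, clipping the outline; the r=9 cylinder at (4.5, 15) misses the remaining region (no effect) — boundary = 29.93 mm; the r=6.5 cylinder at (10, -4) contributes a regular 6-gon of circumradius 6.5 (perimeter = 2·6·6.500·sin(180°/6) = 39.00 mm); Subtracting the remaining from the first: starting from that combined region, the r=6.5 cylinder at (10, -4) misses the remaining region (no effect) — boundary = 29.93 mm. Overall, the cross-section is a single solid region. Total boundary length (outer) = 29.93 mm.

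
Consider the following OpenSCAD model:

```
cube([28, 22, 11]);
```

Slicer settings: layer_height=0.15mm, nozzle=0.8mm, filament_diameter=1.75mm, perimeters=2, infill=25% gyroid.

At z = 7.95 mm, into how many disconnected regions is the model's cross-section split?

At z = 7.95 mm: the cube is present — its section is the full 28×22 rectangle. The result has 1 disconnected region.

1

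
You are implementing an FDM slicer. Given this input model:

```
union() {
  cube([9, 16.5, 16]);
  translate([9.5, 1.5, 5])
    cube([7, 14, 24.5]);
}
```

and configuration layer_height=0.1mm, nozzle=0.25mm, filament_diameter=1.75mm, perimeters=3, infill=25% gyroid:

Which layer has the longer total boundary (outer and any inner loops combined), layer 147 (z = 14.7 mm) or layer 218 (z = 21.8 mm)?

layer 147 (z = 14.7 mm)

Layer 147 (z = 14.7): the cube (footprint 9×16.5) is included at this height (perimeter 51.00 mm); the 7×14 cube at (9.5, 1.5) contributes its full rectangle (perimeter 42.00 mm); Taking the union: the 2 present regions are separate (no shared area or edge), so areas and boundary lengths simply add and each stays a separate island — boundary = 93.00 mm. So its perimeter = 93.00 mm. Layer 218 (z = 21.8): the cube does not reach this height (z outside [0, 16]); the cube at (9.5, 1.5) (footprint 7×14) is included at this height (perimeter 42.00 mm); Merging all regions: only the 7×14 cube at (9.5, 1.5) is present, so the union is just that shape — boundary = 42.00 mm. So its perimeter = 42.00 mm. Layer 147 is larger (93.00 vs 42.00 mm).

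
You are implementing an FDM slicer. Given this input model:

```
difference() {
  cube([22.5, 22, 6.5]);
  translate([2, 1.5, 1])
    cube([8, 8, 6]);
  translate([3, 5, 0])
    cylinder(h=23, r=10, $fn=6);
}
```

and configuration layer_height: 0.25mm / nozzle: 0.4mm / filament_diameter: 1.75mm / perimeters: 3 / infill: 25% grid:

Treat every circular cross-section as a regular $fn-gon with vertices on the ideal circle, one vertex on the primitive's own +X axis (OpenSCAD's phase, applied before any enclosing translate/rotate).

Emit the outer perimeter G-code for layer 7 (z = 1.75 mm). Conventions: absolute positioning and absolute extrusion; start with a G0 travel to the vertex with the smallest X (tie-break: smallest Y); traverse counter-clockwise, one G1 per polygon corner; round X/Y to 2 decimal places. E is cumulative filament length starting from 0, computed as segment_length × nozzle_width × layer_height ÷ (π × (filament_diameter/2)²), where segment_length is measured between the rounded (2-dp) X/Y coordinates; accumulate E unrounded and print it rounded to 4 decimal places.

At z = 1.75 mm: the cube is present — its section is the full 22.5×22 rectangle; the 8×8 cube at (2, 1.5) contributes its full rectangle; the r=10 cylinder at (3, 5) contributes a regular 6-gon of circumradius 10; Taking the first minus the rest: starting from the 22.5×22 cube, the 8×8 cube at (2, 1.5) lies wholly inside it (removes its full 64.00 mm² and its 32.00 mm outline becomes a hole wall); the r=10 cylinder at (3, 5) partially overlaps it — only the 84.72 mm² overlap (of its 259.81 mm²) is removed, clipping the outline — 1 connected region. The outline is a single polygon with 7 vertices. Extrusion per mm of travel: 0.4 × 0.25 / (π × 0.875²) = 0.041575. Accumulating E over each segment gives final E = 3.7004.

G0 X0.00 Y13.66 Z1.75
G1 X8.00 Y13.66 E0.3326
G1 X13.00 Y5.00 E0.7483
G1 X10.11 Y0.00 E0.9884
G1 X22.50 Y0.00 E1.5036
G1 X22.50 Y22.00 E2.4182
G1 X0.00 Y22.00 E3.3537
G1 X0.00 Y13.66 E3.7004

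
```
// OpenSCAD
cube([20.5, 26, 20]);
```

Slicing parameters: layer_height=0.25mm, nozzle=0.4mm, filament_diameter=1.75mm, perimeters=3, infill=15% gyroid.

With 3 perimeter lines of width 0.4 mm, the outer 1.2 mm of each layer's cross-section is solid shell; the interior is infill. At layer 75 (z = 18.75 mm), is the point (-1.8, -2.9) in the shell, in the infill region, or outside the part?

outside

At z = 18.75 mm: the cube is present — its section is the full 20.5×26 rectangle. Overall, the cross-section is a single solid region. The nearest boundary edge runs (0.00, 0.00)→(20.50, 0.00); distance from the point to it = 3.41 mm. The point is not inside any of the regions above, so it lies outside the cross-section (3.41 mm from the nearest boundary).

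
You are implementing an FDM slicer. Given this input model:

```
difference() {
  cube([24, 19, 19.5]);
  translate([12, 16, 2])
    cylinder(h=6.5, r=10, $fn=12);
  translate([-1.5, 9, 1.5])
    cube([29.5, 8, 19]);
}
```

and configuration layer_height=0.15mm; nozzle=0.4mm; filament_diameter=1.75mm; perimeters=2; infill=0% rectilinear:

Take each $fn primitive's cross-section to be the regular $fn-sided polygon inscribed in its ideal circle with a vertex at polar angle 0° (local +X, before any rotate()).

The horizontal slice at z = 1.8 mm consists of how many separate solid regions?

2

At z = 1.8 mm: the cube is present — its section is the full 24×19 rectangle; the cylinder at (12, 16) is not intersected at this z (z outside [2, 8.5]); the 29.5×8 cube at (-1.5, 9) contributes its full rectangle; Subtracting the remaining from the first: starting from the 24×19 cube, the 29.5×8 cube at (-1.5, 9) partially overlaps it — only the 192.00 mm² overlap (of its 236.00 mm²) is removed, clipping the outline — 2 connected regions. The result has 2 disconnected regions.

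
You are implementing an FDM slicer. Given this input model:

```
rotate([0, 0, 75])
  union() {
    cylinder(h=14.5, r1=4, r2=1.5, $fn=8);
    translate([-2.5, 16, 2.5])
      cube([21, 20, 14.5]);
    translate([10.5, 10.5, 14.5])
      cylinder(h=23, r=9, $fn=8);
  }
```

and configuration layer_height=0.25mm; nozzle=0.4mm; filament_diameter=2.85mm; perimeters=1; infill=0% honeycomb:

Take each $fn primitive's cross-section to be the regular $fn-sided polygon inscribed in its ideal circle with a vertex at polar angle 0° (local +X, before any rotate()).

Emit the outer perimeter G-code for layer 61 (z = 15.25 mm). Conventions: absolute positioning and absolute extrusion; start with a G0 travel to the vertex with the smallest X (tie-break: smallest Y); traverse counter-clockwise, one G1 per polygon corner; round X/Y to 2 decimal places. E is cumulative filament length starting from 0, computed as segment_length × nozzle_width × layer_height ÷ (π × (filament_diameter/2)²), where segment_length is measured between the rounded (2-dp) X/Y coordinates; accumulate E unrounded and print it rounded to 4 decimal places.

At z = 15.25 mm: the cone is not intersected at this z (z outside [0, 14.5]); the cube at (-2.5, 16) (footprint 21×20) is included at this height; the r=9 cylinder at (10.5, 10.5) gives a regular 8-gon of circumradius 9 (constant along its height); Taking the union: the regions partially overlap (shared area 28.08 mm²), so overlapping operands fuse into one piece — 1 connected region; (rotated 75° about Z; rotation is an isometry so areas/perimeters/island counts are preserved). The outline is a single polygon with 11 vertices. Extrusion per mm of travel: 0.4 × 0.25 / (π × 1.425²) = 0.015675. Accumulating E over each segment gives final E = 1.6931.

G0 X-35.42 Y6.90 Z15.25
G1 X-16.10 Y1.73 E0.3135
G1 X-14.48 Y7.79 E0.4118
G1 X-9.75 Y4.17 E0.5052
G1 X-2.92 Y5.07 E0.6132
G1 X1.27 Y10.53 E0.7211
G1 X0.37 Y17.36 E0.8291
G1 X-5.10 Y21.55 E0.9371
G1 X-11.00 Y20.78 E1.0303
G1 X-10.67 Y22.01 E1.0503
G1 X-29.99 Y27.19 E1.3639
G1 X-35.42 Y6.90 E1.6931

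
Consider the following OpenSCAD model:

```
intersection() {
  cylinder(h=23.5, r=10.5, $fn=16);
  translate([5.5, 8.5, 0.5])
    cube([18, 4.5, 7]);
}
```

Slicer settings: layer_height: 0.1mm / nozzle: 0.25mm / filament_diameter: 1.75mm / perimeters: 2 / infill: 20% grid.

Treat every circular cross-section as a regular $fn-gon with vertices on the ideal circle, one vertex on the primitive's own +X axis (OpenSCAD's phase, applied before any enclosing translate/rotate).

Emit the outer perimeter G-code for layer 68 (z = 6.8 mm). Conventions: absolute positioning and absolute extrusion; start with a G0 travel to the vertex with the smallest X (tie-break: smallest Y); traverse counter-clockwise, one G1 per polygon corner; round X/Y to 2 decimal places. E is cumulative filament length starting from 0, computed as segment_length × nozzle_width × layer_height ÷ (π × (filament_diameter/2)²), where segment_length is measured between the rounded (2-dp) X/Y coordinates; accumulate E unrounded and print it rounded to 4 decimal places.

At z = 6.8 mm: the r=10.5 cylinder gives a regular 16-gon of circumradius 10.5 (constant along its height); the cube at (5.5, 8.5) (footprint 18×4.5) is included at this height; After intersecting: the 18×4.5 cube at (5.5, 8.5) partially overlaps the r=10.5 cylinder; clipping to the common part keeps 0.03 mm² — 1 connected region. The outline is a single polygon with 3 vertices. Extrusion per mm of travel: 0.25 × 0.1 / (π × 0.875²) = 0.010394. Accumulating E over each segment gives final E = 0.0095.

G0 X5.50 Y8.50 Z6.80
G1 X5.82 Y8.50 E0.0033
G1 X5.50 Y8.71 E0.0073
G1 X5.50 Y8.50 E0.0095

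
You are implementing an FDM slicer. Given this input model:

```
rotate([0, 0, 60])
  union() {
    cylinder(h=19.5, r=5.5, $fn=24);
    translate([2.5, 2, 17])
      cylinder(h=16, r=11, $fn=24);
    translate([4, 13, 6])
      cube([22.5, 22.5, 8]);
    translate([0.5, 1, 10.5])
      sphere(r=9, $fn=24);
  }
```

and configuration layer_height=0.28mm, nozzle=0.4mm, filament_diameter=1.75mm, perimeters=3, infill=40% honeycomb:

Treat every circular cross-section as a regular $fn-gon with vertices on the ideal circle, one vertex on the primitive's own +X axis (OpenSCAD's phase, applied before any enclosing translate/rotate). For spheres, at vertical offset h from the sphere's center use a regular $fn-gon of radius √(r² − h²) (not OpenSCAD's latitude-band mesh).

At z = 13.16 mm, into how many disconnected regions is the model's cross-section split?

At z = 13.16 mm: the r=5.5 cylinder gives a regular 24-gon of circumradius 5.5 (constant along its height); the cylinder at (2.5, 2) does not reach this height (z outside [17, 33]); the cube at (4, 13) (footprint 22.5×22.5) is included at this height; the sphere at (0.5, 1): section is a regular 24-gon, circumradius = √(r²−h²) = √(9²−2.66²) = 8.598; Combining (union): the regions partially overlap (shared area 93.95 mm²), so overlapping operands fuse into one piece — 2 connected regions; (whole slice rotated 60° about Z — lengths, areas and connectivity unchanged). The result has 2 disconnected regions.

2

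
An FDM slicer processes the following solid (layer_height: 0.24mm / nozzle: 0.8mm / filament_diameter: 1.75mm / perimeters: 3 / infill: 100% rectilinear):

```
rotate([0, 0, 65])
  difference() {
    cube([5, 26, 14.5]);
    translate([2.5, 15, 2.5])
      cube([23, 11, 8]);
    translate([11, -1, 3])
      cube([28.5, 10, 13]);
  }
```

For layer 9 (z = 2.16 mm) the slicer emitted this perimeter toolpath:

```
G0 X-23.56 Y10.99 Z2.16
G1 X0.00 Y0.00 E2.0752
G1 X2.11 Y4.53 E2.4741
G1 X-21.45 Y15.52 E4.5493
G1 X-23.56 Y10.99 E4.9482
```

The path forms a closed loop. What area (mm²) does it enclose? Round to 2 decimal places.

129.92 mm²

Apply the shoelace formula to the sequence of (X, Y) vertices; enclosed area = 129.92 mm².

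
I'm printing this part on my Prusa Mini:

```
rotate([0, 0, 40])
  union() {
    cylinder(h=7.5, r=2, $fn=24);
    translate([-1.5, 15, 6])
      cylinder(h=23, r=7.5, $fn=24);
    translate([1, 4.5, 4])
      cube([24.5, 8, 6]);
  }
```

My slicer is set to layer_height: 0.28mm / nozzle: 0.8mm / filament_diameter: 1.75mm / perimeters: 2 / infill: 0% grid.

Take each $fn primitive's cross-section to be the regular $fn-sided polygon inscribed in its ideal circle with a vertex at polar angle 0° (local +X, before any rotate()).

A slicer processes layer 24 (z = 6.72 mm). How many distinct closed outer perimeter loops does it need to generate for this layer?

At z = 6.72 mm: the r=2 cylinder gives a regular 24-gon of circumradius 2 (constant along its height); the r=7.5 cylinder at (-1.5, 15) gives a regular 24-gon of circumradius 7.5 (constant along its height); the 24.5×8 cube at (1, 4.5) contributes its full rectangle; Taking the union: the regions partially overlap (shared area 13.34 mm²), so overlapping operands fuse into one piece — 2 connected regions; (whole slice rotated 40° about Z — lengths, areas and connectivity unchanged). The result has 2 disconnected regions.

2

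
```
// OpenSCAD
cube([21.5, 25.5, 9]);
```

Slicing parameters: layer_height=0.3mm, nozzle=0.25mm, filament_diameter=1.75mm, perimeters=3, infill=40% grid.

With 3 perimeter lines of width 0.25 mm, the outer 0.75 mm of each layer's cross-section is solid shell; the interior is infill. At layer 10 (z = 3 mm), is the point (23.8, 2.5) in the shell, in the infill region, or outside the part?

At z = 3 mm: the 21.5×25.5 cube contributes its full rectangle. Overall, the cross-section is a single solid region. The nearest boundary edge runs (21.50, 0.00)→(21.50, 25.50); distance from the point to it = 2.30 mm. The point is not inside any of the regions above, so it lies outside the cross-section (2.30 mm from the nearest boundary).

outside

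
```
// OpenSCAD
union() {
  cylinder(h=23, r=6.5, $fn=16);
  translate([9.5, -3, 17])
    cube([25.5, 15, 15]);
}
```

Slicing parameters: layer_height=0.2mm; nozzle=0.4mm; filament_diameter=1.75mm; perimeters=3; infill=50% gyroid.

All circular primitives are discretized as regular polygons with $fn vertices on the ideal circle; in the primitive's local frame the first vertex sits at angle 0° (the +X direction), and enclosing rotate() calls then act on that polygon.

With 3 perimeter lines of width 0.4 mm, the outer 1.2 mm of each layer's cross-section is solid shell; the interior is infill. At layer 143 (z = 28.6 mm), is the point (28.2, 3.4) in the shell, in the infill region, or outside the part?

At z = 28.6 mm: the cylinder does not reach this height (z outside [0, 23]); the 25.5×15 cube at (9.5, -3) contributes its full rectangle; Combining (union): only the 25.5×15 cube at (9.5, -3) is present, so the union is just that shape — 1 connected region. Overall, the cross-section is a single solid region. The nearest boundary edge runs (9.50, -3.00)→(35.00, -3.00); distance from the point to it = 6.40 mm. The point is inside the cross-section and 6.40 mm from the nearest boundary — more than the 1.2 mm shell width (3 × 0.4), so it's in the infill interior.

infill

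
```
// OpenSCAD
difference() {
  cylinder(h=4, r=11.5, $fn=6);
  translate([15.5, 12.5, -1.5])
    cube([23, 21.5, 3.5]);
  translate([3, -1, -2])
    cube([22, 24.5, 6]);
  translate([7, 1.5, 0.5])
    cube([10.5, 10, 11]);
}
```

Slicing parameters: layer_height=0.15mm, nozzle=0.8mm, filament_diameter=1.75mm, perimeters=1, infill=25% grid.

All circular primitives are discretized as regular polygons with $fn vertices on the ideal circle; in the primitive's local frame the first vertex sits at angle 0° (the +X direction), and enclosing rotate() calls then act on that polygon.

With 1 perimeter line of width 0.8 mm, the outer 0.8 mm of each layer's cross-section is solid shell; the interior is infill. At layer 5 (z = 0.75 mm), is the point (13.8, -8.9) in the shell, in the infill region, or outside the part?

At z = 0.75 mm: the cylinder: section is a regular 6-gon, circumradius r=11.5; the 23×21.5 cube at (15.5, 12.5) contributes its full rectangle; the cube at (3, -1) is present — its section is the full 22×24.5 rectangle; the cube at (7, 1.5) is present — its section is the full 10.5×10 rectangle; Taking the first minus the rest: starting from the r=11.5 cylinder, the 23×21.5 cube at (15.5, 12.5) misses the remaining region (no effect); the 22×24.5 cube at (3, -1) partially overlaps it — only the 64.23 mm² overlap (of its 539.00 mm²) is removed, clipping the outline; the 10.5×10 cube at (7, 1.5) misses the remaining region (no effect) — 1 connected region. Overall, the cross-section is a single solid region. The nearest boundary edge runs (10.92, -1.00)→(5.75, -9.96); distance from the point to it = 6.44 mm. The point is not inside any of the regions above, so it lies outside the cross-section (6.44 mm from the nearest boundary).

outside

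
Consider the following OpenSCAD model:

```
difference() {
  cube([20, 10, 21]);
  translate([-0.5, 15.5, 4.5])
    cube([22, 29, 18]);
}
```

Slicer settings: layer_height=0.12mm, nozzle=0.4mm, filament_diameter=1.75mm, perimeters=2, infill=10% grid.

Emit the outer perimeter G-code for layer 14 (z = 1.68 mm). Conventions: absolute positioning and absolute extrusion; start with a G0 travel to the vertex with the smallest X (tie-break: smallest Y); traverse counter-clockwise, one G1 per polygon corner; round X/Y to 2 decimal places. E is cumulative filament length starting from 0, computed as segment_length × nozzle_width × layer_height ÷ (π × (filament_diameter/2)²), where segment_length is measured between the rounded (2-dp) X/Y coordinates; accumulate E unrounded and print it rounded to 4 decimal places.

At z = 1.68 mm: the cube is present — its section is the full 20×10 rectangle; the cube at (-0.5, 15.5) is absent (z outside [4.5, 22.5]); After the difference (first − rest): none of the subtracted shapes is present at this height, so the 20×10 cube is unchanged — 1 connected region. The outline is a single polygon with 4 vertices. Extrusion per mm of travel: 0.4 × 0.12 / (π × 0.875²) = 0.019956. Accumulating E over each segment gives final E = 1.1974.

G0 X0.00 Y0.00 Z1.68
G1 X20.00 Y0.00 E0.3991
G1 X20.00 Y10.00 E0.5987
G1 X0.00 Y10.00 E0.9978
G1 X0.00 Y0.00 E1.1974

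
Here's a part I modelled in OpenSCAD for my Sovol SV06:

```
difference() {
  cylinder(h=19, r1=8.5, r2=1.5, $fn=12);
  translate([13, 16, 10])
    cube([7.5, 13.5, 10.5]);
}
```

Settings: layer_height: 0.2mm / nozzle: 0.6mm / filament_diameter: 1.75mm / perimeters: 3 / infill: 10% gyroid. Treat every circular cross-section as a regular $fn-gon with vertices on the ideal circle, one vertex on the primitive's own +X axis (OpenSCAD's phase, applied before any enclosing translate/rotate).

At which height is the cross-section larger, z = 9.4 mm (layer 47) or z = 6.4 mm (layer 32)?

Layer 47 (z = 9.4): the cone contributes a regular 12-gon of circumradius 5.037 (interpolated between r1=8.5 and r2=1.5 at t=0.495) (area = (12/2)·5.037²·sin(360°/12) = 76.11 mm²); the cube at (13, 16) is absent (z outside [10, 20.5]); Subtracting the remaining from the first: none of the subtracted shapes is present at this height, so the cone is unchanged — area = 76.11 mm². So its area = 76.11 mm². Layer 32 (z = 6.4): the cone: at t=0.337 of its height the radius interpolates to r₁+(r₂−r₁)t = 6.142, giving a regular 12-gon of that circumradius (area = (12/2)·6.142²·sin(360°/12) = 113.18 mm²); the cube at (13, 16) does not reach this height (z outside [10, 20.5]); Taking the first minus the rest: none of the subtracted shapes is present at this height, so the cone is unchanged — area = 113.18 mm². So its area = 113.18 mm². Layer 32 is larger (113.18 vs 76.11 mm²).

layer 32 (z = 6.4 mm)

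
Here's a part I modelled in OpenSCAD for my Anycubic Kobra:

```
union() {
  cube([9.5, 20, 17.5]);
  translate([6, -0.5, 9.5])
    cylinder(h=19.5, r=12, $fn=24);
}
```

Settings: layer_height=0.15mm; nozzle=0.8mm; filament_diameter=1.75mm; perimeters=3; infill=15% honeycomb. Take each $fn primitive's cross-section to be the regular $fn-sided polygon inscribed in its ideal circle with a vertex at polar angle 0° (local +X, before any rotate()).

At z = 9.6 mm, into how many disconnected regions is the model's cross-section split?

1

At z = 9.6 mm: the cube is present — its section is the full 9.5×20 rectangle; the r=12 cylinder at (6, -0.5) contributes a regular 24-gon of circumradius 12; Merging all regions: the regions partially overlap (shared area 104.87 mm²), so overlapping operands fuse into one piece — 1 connected region. The result has 1 disconnected region.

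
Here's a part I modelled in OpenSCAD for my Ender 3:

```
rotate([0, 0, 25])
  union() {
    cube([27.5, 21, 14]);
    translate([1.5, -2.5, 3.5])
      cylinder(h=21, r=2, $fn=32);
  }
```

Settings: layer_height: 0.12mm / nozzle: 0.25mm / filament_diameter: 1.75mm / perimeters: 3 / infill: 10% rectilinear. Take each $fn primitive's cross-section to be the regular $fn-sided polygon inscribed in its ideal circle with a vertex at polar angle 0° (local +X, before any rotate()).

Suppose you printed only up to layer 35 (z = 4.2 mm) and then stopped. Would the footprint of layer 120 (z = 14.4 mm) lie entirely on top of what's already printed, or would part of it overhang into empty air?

entirely on top

Compare the two slices. At z = 4.2: the cube (footprint 27.5×21) is included at this height (area 577.50 mm²); the cylinder at (1.5, -2.5): section is a regular 32-gon, circumradius r=2 (area = (32/2)·2.000²·sin(360°/32) = 12.49 mm²); Merging all regions: the 2 present regions are separate (no shared area or edge), so areas and boundary lengths simply add and each stays a separate island — area = 589.99 mm²; (rotated 25° about Z; rotation is an isometry so areas/perimeters/island counts are preserved). At z = 14.4: the cube is absent (z outside [0, 14]); the r=2 cylinder at (1.5, -2.5) gives a regular 32-gon of circumradius 2 (constant along its height) (area = (32/2)·2.000²·sin(360°/32) = 12.49 mm²); Taking the union: only the r=2 cylinder at (1.5, -2.5) is present, so the union is just that shape — area = 12.49 mm²; (rotated 25° about Z; rotation is an isometry so areas/perimeters/island counts are preserved). Checking containment: the cross-section at z = 14.4 is a subset of the cross-section at z = 4.2.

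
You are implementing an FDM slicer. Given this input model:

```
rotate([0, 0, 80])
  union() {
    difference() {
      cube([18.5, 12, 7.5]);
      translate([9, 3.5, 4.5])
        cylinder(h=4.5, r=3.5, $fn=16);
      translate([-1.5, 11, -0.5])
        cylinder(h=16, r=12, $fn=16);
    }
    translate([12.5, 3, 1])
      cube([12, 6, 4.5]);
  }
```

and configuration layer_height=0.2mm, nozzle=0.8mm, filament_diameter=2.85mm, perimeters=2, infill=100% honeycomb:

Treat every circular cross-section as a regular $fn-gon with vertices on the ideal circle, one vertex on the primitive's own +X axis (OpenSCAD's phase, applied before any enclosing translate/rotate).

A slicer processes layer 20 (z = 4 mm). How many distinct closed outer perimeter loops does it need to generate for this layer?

At z = 4 mm: the 18.5×12 cube contributes its full rectangle; the cylinder at (9, 3.5) does not reach this height (z outside [4.5, 9]); the r=12 cylinder at (-1.5, 11) gives a regular 16-gon of circumradius 12 (constant along its height); After the difference (first − rest): starting from the 18.5×12 cube, the r=12 cylinder at (-1.5, 11) partially overlaps it — only the 101.61 mm² overlap (of its 440.85 mm²) is removed, clipping the outline — 1 connected region; the cube at (12.5, 3) (footprint 12×6) is included at this height; Taking the union: the regions partially overlap (shared area 36.00 mm²), so overlapping operands fuse into one piece — 1 connected region; (whole slice rotated 80° about Z — lengths, areas and connectivity unchanged). The result has 1 disconnected region.

1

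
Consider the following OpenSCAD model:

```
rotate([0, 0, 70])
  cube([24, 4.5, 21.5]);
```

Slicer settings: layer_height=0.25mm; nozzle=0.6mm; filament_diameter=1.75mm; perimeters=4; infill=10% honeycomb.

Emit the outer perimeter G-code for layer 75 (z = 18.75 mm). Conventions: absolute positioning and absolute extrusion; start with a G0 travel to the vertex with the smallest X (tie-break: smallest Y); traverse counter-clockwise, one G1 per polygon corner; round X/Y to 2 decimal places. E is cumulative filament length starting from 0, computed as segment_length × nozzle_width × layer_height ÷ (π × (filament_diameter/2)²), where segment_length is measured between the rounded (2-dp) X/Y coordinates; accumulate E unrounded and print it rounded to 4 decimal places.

G0 X-4.23 Y1.54 Z18.75
G1 X0.00 Y0.00 E0.2807
G1 X8.21 Y22.55 E1.7773
G1 X3.98 Y24.09 E2.0581
G1 X-4.23 Y1.54 E3.5546

At z = 18.75 mm: the 24×4.5 cube contributes its full rectangle; (rotated 70° about Z; rotation is an isometry so areas/perimeters/island counts are preserved). The outline is a single polygon with 4 vertices. Extrusion per mm of travel: 0.6 × 0.25 / (π × 0.875²) = 0.062363. Accumulating E over each segment gives final E = 3.5546.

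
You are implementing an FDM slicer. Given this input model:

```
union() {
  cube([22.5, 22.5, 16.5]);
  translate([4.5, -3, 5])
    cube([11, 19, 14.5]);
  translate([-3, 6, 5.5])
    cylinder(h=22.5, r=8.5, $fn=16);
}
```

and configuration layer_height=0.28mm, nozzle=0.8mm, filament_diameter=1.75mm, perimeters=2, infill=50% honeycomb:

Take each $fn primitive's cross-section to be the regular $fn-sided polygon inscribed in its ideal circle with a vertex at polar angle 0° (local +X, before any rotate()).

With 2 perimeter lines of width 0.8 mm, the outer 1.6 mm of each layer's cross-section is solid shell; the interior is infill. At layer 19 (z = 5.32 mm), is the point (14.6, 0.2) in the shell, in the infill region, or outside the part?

shell

At z = 5.32 mm: the 22.5×22.5 cube contributes its full rectangle; the cube at (4.5, -3) is present — its section is the full 11×19 rectangle; the cylinder at (-3, 6) is absent (z outside [5.5, 28]); Taking the union: the regions partially overlap (shared area 176.00 mm²), so overlapping operands fuse into one piece — 1 connected region. Overall, the cross-section is a single solid region. The nearest boundary edge runs (22.50, 0.00)→(15.50, 0.00); distance from the point to it = 0.92 mm. The point is inside the cross-section, 0.92 mm from the nearest boundary — within the 1.6 mm shell band (2 × 0.8).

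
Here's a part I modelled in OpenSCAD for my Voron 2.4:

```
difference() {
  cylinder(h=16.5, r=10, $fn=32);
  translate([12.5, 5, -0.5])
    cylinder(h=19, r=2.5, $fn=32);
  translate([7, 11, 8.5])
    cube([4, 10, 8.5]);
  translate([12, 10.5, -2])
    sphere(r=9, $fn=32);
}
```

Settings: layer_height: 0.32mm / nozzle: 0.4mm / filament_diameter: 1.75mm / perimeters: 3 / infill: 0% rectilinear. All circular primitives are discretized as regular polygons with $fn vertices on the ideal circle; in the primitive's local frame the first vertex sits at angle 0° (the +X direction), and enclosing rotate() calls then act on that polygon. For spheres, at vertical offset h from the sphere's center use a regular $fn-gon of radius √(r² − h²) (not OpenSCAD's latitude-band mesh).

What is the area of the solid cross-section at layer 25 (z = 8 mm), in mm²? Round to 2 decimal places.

At z = 8 mm: the cylinder: section is a regular 32-gon, circumradius r=10 (area = (32/2)·10.000²·sin(360°/32) = 312.14 mm²); the r=2.5 cylinder at (12.5, 5) gives a regular 32-gon of circumradius 2.5 (constant along its height) (area = (32/2)·2.500²·sin(360°/32) = 19.51 mm²); the cube at (7, 11) is absent (z outside [8.5, 17]); the sphere at (12, 10.5) is not intersected at this z (|z−center|=10.000 > r=9); Subtracting the remaining from the first: starting from the r=10 cylinder (312.14 mm²), the r=2.5 cylinder at (12.5, 5) misses the remaining region (no effect) — area = 312.14 mm². Overall, the cross-section is a single solid region. Net area = 312.14 mm².

312.14 mm²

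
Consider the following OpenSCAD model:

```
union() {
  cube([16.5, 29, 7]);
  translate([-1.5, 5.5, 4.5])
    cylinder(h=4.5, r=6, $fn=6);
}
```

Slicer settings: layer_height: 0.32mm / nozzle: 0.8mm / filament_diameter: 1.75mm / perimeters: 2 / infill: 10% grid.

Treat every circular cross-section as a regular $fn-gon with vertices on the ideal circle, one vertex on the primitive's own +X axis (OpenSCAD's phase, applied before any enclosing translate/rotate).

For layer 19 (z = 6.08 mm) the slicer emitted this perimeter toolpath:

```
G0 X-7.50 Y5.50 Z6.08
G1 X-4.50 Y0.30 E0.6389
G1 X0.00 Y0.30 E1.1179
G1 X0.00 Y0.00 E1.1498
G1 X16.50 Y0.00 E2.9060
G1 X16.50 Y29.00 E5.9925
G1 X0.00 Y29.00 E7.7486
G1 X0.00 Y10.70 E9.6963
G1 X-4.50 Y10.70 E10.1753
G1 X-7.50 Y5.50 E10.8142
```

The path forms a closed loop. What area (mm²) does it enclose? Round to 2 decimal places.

Apply the shoelace formula to the sequence of (X, Y) vertices; enclosed area = 540.90 mm².

540.90 mm²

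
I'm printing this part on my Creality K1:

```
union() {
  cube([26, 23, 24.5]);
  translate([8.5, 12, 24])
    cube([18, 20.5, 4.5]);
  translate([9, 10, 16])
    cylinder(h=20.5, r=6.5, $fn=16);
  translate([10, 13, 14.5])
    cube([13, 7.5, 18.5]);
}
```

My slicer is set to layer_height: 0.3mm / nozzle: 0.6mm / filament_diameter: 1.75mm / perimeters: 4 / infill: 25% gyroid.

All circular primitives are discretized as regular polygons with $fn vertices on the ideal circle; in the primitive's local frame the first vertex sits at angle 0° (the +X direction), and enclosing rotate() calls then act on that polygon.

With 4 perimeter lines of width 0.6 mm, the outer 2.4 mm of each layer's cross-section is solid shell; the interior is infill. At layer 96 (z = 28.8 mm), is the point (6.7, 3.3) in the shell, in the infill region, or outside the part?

outside

At z = 28.8 mm: the cube is not intersected at this z (z outside [0, 24.5]); the cube at (8.5, 12) does not reach this height (z outside [24, 28.5]); the r=6.5 cylinder at (9, 10) gives a regular 16-gon of circumradius 6.5 (constant along its height); the 13×7.5 cube at (10, 13) contributes its full rectangle; Merging all regions: the regions partially overlap (shared area 10.39 mm²), so overlapping operands fuse into one piece — 1 connected region. Overall, the cross-section is a single solid region. The nearest boundary edge runs (9.00, 3.50)→(6.51, 3.99); distance from the point to it = 0.64 mm. The point is not inside any of the regions above, so it lies outside the cross-section (0.64 mm from the nearest boundary).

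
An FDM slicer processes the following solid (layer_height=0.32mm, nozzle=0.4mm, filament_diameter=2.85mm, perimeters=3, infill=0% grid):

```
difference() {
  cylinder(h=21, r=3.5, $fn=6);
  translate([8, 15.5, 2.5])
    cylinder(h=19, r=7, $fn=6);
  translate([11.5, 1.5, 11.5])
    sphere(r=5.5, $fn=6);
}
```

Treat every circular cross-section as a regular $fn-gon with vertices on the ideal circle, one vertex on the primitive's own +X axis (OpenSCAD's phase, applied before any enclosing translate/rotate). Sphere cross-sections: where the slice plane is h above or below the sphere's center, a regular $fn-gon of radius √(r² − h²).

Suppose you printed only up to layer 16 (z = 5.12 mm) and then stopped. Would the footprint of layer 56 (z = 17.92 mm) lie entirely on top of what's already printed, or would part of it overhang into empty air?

Compare the two slices. At z = 5.12: the r=3.5 cylinder gives a regular 6-gon of circumradius 3.5 (constant along its height) (area = (6/2)·3.500²·sin(360°/6) = 31.83 mm²); the r=7 cylinder at (8, 15.5) contributes a regular 6-gon of circumradius 7 (area = (6/2)·7.000²·sin(360°/6) = 127.31 mm²); the sphere at (11.5, 1.5) does not reach this height (|z−center|=6.380 > r=5.5); Subtracting the remaining from the first: starting from the r=3.5 cylinder (31.83 mm²), the r=7 cylinder at (8, 15.5) misses the remaining region (no effect) — area = 31.83 mm². At z = 17.92: the r=3.5 cylinder contributes a regular 6-gon of circumradius 3.5 (area = (6/2)·3.500²·sin(360°/6) = 31.83 mm²); the cylinder at (8, 15.5): section is a regular 6-gon, circumradius r=7 (area = (6/2)·7.000²·sin(360°/6) = 127.31 mm²); the sphere at (11.5, 1.5) does not reach this height (|z−center|=6.420 > r=5.5); Subtracting the remaining from the first: starting from the r=3.5 cylinder (31.83 mm²), the r=7 cylinder at (8, 15.5) misses the remaining region (no effect) — area = 31.83 mm². Checking containment: the cross-section at z = 17.92 is a subset of the cross-section at z = 5.12.

entirely on top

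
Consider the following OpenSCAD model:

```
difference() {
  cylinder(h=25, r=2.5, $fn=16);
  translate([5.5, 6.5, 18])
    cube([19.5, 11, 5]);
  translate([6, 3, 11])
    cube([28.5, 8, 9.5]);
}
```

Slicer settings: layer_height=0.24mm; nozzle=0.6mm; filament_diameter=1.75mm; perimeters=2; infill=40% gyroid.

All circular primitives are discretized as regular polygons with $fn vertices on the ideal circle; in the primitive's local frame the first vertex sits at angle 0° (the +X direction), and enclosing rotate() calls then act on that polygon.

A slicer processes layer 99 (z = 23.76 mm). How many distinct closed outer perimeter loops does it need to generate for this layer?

At z = 23.76 mm: the r=2.5 cylinder contributes a regular 16-gon of circumradius 2.5; the cube at (5.5, 6.5) is absent (z outside [18, 23]); the cube at (6, 3) is not intersected at this z (z outside [11, 20.5]); After the difference (first − rest): none of the subtracted shapes is present at this height, so the r=2.5 cylinder is unchanged — 1 connected region. The result has 1 disconnected region.

1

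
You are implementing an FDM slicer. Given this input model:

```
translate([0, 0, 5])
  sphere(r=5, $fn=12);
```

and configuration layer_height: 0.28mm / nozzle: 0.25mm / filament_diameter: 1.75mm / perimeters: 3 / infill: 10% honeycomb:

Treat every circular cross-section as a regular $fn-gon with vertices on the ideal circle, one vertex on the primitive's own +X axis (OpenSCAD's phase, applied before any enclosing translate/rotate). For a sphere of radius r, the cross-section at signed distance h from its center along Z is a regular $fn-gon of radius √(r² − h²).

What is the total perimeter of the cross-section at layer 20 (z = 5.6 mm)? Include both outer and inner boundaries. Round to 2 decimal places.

At z = 5.6 mm: the sphere: section is a regular 12-gon, circumradius = √(r²−h²) = √(5²−0.6²) = 4.964 (perimeter = 2·12·4.964·sin(180°/12) = 30.83 mm). Overall, the cross-section is a single solid region. Total boundary length (outer) = 30.83 mm.

30.83 mm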